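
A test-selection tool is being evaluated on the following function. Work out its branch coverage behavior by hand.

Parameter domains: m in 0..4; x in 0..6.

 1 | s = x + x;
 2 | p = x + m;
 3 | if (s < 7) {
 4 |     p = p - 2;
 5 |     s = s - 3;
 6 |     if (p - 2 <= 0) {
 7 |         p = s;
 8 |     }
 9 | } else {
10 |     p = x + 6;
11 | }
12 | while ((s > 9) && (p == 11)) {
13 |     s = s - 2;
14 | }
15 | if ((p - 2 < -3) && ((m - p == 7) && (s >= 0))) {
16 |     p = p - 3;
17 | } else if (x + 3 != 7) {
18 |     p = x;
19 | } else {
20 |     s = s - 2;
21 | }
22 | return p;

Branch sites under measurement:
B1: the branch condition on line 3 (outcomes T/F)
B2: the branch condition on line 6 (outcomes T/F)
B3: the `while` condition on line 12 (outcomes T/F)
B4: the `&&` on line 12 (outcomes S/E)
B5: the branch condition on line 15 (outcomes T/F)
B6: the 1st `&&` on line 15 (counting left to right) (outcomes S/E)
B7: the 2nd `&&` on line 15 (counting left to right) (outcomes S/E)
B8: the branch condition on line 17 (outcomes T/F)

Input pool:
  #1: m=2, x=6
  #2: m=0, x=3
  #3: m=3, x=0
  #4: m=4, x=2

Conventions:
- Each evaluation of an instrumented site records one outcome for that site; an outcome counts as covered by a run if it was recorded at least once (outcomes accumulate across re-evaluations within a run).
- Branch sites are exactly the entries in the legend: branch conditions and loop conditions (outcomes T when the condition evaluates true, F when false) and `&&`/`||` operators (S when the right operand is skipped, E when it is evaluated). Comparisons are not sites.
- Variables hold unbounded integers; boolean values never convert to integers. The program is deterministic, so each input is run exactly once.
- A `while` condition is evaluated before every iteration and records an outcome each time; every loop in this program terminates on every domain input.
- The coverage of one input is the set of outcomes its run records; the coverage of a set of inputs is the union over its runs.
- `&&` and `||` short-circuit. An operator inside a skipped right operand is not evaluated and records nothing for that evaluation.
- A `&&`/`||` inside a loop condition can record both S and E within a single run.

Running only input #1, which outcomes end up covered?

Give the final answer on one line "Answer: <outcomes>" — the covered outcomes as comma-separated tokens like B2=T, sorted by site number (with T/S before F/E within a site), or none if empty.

Running input #1 (m=2, x=6), event by event:
  B1->F, B4->E, B3->F, B6->S, B5->F, B8->T
as a set, this run covers: B1=F, B3=F, B4=E, B5=F, B6=S, B8=T

Answer: B1=F, B3=F, B4=E, B5=F, B6=S, B8=T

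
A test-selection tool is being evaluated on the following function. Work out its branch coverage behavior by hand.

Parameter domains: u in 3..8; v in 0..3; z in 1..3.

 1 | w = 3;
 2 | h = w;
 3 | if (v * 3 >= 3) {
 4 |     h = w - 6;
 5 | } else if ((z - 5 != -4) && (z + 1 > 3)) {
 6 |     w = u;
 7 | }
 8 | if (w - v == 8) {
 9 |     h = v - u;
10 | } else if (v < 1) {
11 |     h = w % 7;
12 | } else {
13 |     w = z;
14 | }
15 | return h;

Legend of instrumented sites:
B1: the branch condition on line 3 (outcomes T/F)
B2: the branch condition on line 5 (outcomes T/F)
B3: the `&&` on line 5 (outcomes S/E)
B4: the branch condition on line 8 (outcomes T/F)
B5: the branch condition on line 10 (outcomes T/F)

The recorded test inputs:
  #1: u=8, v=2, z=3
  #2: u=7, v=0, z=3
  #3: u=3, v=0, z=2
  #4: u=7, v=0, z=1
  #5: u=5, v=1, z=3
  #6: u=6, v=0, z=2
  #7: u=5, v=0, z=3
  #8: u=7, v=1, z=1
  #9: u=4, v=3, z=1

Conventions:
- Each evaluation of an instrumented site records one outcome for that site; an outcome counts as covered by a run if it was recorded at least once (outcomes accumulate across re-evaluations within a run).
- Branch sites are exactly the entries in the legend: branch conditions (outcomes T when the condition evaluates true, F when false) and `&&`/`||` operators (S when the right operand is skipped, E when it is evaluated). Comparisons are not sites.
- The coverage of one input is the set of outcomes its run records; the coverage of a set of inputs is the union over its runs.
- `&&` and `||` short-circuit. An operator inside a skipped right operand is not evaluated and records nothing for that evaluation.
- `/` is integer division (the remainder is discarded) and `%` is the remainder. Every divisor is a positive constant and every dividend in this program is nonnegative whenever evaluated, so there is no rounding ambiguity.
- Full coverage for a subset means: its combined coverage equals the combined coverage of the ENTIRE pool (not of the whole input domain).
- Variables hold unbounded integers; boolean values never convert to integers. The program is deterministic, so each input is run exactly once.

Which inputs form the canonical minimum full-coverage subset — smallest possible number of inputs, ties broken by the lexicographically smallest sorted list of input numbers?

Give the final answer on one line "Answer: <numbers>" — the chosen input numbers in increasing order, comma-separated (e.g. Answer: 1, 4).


input #1, u=8, v=2, z=3: outcomes B1=T, B4=F, B5=F
input #2, u=7, v=0, z=3: outcomes B1=F, B2=T, B3=E, B4=F, B5=T
input #3, u=3, v=0, z=2: outcomes B1=F, B2=F, B3=E, B4=F, B5=T
input #4, u=7, v=0, z=1: outcomes B1=F, B2=F, B3=S, B4=F, B5=T
input #5, u=5, v=1, z=3: outcomes B1=T, B4=F, B5=F
input #6, u=6, v=0, z=2: outcomes B1=F, B2=F, B3=E, B4=F, B5=T
input #7, u=5, v=0, z=3: outcomes B1=F, B2=T, B3=E, B4=F, B5=T
input #8, u=7, v=1, z=1: outcomes B1=T, B4=F, B5=F
input #9, u=4, v=3, z=1: outcomes B1=T, B4=F, B5=F
union over all inputs: B1=T, B1=F, B2=T, B2=F, B3=S, B3=E, B4=F, B5=T, B5=F (9 outcomes)
no size-1 subset reaches all 9 outcomes (best union: 5/9)
no size-2 subset reaches all 9 outcomes (best union: 7/9)
inputs {1, 2, 4} (size 3) cover everything; no size-3 subset with a lexicographically smaller index list covers all 9
Answer: 1, 2, 4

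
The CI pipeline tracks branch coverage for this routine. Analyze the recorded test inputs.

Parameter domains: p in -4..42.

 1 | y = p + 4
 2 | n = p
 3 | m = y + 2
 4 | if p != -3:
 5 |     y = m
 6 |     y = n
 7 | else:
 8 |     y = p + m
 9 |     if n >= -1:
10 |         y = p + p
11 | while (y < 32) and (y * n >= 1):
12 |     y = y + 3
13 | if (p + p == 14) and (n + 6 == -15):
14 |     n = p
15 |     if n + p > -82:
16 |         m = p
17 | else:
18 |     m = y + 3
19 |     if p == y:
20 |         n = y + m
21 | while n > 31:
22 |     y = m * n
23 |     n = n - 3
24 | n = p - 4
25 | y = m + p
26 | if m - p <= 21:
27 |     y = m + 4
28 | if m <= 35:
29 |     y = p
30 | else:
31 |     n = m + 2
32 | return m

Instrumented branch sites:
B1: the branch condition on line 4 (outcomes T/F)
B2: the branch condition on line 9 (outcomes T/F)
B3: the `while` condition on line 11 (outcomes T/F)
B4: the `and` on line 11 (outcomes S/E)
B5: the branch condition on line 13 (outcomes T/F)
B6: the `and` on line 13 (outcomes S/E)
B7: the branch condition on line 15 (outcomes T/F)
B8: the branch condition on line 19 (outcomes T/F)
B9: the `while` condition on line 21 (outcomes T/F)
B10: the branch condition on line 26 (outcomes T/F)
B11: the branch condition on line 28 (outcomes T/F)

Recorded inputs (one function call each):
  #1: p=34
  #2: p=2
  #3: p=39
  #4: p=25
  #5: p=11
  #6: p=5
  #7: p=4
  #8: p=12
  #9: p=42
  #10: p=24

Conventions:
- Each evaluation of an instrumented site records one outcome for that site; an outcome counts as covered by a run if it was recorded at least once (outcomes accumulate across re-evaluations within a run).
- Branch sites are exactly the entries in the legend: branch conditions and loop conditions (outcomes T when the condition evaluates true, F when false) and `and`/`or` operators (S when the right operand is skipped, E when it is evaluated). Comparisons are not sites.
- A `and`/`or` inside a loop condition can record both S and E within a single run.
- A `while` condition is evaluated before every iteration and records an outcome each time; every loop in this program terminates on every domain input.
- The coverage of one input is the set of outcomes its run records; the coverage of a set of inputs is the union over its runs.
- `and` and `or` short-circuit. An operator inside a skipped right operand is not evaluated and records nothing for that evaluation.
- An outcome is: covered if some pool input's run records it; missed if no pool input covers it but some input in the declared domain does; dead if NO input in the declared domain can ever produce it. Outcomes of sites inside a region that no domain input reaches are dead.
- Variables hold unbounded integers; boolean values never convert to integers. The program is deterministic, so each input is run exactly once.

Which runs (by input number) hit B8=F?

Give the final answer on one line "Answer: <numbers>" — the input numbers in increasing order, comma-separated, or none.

input #1 (p=34): does not record B8=F
input #2 (p=2): records B8=F
input #3 (p=39): does not record B8=F
input #4 (p=25): records B8=F
input #5 (p=11): records B8=F
input #6 (p=5): records B8=F
input #7 (p=4): records B8=F
input #8 (p=12): records B8=F
input #9 (p=42): does not record B8=F
input #10 (p=24): records B8=F

Answer: 2, 4, 5, 6, 7, 8, 10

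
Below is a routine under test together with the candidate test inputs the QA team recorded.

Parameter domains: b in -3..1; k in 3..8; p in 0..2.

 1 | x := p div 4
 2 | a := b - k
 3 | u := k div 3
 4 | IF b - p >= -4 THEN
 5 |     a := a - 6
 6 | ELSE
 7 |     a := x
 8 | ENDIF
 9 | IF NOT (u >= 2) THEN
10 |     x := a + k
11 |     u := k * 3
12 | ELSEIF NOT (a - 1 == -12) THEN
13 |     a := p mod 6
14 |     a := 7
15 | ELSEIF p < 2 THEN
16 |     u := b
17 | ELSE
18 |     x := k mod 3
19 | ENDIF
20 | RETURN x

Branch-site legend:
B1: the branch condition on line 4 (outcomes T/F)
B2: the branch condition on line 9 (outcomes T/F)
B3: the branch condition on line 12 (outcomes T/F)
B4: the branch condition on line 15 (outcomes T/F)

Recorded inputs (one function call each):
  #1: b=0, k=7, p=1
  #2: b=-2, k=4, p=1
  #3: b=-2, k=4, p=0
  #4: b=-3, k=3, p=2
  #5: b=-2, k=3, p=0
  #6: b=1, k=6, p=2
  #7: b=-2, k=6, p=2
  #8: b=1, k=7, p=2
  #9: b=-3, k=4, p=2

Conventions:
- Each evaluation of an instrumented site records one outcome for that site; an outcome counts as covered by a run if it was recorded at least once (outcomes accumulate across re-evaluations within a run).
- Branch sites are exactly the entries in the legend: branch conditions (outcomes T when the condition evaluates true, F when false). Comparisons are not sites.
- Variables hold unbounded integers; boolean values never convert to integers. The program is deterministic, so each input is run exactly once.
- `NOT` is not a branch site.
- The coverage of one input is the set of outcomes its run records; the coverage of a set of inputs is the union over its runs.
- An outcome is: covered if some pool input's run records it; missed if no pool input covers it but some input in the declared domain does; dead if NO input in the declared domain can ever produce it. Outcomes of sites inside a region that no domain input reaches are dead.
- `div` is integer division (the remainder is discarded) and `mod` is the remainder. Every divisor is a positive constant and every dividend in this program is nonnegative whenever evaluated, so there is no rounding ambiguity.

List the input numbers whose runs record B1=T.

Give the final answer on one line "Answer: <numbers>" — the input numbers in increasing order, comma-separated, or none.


input #1 (b=0, k=7, p=1): produces B1=T
input #2 (b=-2, k=4, p=1): produces B1=T
input #3 (b=-2, k=4, p=0): produces B1=T
input #4 (b=-3, k=3, p=2): does not produce B1=T
input #5 (b=-2, k=3, p=0): produces B1=T
input #6 (b=1, k=6, p=2): produces B1=T
input #7 (b=-2, k=6, p=2): produces B1=T
input #8 (b=1, k=7, p=2): produces B1=T
input #9 (b=-3, k=4, p=2): does not produce B1=T
Answer: 1, 2, 3, 5, 6, 7, 8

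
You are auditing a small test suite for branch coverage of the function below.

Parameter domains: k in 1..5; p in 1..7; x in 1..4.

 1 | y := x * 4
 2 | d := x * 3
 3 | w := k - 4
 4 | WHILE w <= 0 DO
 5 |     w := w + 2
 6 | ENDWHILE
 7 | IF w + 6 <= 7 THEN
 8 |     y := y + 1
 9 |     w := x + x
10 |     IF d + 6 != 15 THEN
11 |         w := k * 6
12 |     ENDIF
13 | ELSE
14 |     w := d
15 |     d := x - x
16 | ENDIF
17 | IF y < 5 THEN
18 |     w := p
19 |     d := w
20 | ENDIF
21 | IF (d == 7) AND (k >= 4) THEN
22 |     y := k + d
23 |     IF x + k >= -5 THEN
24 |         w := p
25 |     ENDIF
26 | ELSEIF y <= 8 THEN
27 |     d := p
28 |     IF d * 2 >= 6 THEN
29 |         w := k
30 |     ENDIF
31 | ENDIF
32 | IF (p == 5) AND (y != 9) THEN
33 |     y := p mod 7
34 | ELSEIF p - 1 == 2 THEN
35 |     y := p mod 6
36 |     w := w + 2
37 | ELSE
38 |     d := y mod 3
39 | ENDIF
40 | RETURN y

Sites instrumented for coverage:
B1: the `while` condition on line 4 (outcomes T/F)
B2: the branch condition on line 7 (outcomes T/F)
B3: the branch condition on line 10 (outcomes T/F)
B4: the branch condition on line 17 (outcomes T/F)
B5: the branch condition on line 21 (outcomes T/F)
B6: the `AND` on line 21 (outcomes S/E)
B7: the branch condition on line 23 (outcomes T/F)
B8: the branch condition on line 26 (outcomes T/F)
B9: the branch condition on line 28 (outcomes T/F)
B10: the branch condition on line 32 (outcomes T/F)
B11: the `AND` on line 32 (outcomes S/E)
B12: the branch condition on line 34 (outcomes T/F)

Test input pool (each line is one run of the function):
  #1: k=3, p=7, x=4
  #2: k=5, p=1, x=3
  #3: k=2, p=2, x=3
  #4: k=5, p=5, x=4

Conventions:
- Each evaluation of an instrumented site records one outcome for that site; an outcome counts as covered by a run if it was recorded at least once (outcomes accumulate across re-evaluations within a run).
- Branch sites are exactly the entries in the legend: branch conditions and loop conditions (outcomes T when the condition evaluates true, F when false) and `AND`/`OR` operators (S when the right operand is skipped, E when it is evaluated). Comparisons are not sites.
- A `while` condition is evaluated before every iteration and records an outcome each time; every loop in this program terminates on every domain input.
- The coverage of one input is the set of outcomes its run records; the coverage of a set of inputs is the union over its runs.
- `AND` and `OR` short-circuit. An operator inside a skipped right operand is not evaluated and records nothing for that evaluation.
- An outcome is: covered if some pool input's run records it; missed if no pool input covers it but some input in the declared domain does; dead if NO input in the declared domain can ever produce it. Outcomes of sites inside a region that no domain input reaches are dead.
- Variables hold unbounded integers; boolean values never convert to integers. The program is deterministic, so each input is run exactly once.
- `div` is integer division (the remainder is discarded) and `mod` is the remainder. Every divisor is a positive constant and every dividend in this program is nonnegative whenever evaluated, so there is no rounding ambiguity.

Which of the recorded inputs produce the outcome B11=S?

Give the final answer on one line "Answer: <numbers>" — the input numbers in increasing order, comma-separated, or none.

input #1 (k=3, p=7, x=4): covers B11=S
input #2 (k=5, p=1, x=3): covers B11=S
input #3 (k=2, p=2, x=3): covers B11=S
input #4 (k=5, p=5, x=4): misses B11=S

Answer: 1, 2, 3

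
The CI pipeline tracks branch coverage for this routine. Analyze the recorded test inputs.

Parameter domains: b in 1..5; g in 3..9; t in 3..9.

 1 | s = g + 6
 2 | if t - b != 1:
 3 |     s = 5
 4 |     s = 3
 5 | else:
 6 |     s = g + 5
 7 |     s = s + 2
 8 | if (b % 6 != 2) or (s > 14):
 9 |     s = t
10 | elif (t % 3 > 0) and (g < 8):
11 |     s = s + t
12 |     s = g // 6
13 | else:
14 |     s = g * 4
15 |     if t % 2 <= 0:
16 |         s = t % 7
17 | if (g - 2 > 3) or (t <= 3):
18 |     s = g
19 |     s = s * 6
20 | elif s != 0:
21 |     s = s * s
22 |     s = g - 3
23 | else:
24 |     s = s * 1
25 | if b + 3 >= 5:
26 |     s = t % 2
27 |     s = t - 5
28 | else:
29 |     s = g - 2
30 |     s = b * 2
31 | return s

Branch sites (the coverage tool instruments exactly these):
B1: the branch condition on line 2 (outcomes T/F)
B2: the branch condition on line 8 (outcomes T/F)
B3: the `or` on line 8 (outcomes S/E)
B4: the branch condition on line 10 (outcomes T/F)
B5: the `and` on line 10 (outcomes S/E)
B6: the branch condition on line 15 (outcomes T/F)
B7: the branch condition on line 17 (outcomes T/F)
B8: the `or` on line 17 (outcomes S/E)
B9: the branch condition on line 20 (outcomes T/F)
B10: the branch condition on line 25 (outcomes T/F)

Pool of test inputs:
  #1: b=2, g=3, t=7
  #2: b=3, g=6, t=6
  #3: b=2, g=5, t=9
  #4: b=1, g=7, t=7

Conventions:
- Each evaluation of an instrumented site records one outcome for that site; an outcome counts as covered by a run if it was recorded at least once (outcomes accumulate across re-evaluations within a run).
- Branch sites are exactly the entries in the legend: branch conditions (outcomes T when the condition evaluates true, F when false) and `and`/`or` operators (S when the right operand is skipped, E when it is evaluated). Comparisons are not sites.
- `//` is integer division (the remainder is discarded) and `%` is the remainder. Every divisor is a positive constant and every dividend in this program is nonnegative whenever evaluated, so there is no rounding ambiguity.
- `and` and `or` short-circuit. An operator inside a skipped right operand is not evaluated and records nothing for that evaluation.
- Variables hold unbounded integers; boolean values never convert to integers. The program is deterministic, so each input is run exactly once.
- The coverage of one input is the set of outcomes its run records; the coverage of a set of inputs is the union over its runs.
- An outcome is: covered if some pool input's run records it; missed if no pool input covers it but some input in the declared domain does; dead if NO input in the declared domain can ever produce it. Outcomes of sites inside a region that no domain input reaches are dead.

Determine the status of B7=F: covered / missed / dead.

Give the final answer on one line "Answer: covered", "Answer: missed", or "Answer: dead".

B7=F is recorded by pool input(s) 1, 3 -> covered

Answer: covered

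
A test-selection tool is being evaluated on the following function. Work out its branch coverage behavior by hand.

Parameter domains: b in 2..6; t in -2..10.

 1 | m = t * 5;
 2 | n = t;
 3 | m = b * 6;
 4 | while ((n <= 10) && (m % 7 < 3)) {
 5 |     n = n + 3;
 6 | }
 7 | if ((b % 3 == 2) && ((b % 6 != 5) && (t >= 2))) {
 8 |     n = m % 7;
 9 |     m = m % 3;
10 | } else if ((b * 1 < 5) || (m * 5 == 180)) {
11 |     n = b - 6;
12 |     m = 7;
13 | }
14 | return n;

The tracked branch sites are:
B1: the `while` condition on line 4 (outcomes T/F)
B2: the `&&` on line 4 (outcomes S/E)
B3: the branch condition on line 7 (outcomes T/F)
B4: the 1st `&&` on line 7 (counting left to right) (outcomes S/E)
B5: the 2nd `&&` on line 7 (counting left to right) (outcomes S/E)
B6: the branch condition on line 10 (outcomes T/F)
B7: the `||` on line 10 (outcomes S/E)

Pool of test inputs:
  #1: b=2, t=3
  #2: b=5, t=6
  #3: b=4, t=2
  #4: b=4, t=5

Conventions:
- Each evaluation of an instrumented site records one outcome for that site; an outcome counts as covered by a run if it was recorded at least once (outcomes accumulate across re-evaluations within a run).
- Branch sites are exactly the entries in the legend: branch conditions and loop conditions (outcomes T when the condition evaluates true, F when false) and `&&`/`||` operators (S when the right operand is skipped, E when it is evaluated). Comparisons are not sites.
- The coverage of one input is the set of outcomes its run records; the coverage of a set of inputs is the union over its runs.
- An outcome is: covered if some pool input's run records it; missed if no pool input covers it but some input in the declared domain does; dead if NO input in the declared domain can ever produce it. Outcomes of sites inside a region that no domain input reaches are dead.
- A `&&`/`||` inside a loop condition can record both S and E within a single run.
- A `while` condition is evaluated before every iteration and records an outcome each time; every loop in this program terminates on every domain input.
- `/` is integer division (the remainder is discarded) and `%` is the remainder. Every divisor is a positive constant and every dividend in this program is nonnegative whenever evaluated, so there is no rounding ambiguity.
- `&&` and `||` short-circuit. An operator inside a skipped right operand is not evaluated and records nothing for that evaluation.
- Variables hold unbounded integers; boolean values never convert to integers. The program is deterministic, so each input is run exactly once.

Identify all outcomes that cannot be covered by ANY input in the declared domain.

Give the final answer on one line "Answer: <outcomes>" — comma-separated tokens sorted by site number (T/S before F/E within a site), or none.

checking every outcome against all 65 domain inputs:
  reachable outcomes have witnesses, e.g. B1=T (e.g. b=5, t=-2), B1=F (e.g. b=2, t=-2), B2=S (e.g. b=5, t=-2), B2=E (e.g. b=2, t=-2)

Answer: none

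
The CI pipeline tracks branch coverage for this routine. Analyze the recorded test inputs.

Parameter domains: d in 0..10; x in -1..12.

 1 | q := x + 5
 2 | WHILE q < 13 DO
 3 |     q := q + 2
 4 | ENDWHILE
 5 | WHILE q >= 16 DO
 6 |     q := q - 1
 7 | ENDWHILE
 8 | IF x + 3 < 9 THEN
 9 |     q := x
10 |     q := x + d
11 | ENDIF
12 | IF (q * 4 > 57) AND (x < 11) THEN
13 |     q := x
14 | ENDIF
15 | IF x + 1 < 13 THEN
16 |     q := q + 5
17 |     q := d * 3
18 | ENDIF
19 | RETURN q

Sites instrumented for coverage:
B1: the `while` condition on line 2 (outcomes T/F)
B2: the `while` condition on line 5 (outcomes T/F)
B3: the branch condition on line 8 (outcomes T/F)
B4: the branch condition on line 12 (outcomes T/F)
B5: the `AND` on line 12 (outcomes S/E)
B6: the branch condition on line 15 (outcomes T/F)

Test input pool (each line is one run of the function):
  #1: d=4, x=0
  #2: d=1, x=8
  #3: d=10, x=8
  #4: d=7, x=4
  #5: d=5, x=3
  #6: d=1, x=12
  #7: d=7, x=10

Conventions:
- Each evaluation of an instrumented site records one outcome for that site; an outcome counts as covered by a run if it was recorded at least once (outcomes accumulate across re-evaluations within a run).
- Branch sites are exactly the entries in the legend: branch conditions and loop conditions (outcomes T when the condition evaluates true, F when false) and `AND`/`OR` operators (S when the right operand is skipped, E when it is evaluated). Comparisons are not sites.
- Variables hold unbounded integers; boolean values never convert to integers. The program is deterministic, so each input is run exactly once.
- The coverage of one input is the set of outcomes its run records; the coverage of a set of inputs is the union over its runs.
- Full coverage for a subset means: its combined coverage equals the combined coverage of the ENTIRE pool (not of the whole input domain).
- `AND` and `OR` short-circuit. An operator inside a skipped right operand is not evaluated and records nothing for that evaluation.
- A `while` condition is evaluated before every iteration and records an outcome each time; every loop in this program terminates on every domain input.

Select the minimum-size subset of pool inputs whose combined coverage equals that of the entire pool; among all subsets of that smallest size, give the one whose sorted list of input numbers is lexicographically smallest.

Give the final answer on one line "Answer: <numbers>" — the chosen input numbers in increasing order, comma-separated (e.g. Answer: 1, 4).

input #1 (d=4, x=0): covers B1=T, B1=F, B2=F, B3=T, B4=F, B5=S, B6=T
input #2 (d=1, x=8): covers B1=F, B2=F, B3=F, B4=F, B5=S, B6=T
input #3 (d=10, x=8): covers B1=F, B2=F, B3=F, B4=F, B5=S, B6=T
input #4 (d=7, x=4): covers B1=T, B1=F, B2=F, B3=T, B4=F, B5=S, B6=T
input #5 (d=5, x=3): covers B1=T, B1=F, B2=F, B3=T, B4=F, B5=S, B6=T
input #6 (d=1, x=12): covers B1=F, B2=T, B2=F, B3=F, B4=F, B5=E, B6=F
input #7 (d=7, x=10): covers B1=F, B2=F, B3=F, B4=T, B5=E, B6=T
union over all inputs: B1=T, B1=F, B2=T, B2=F, B3=T, B3=F, B4=T, B4=F, B5=S, B5=E, B6=T, B6=F (12 outcomes)
size 1 is not enough: best union over all size-1 subsets is 7/12
size 2 is not enough: best union over all size-2 subsets is 11/12
at size 3, {1, 6, 7} reaches all 12 outcomes; every lexicographically earlier size-3 subset fails

Answer: 1, 6, 7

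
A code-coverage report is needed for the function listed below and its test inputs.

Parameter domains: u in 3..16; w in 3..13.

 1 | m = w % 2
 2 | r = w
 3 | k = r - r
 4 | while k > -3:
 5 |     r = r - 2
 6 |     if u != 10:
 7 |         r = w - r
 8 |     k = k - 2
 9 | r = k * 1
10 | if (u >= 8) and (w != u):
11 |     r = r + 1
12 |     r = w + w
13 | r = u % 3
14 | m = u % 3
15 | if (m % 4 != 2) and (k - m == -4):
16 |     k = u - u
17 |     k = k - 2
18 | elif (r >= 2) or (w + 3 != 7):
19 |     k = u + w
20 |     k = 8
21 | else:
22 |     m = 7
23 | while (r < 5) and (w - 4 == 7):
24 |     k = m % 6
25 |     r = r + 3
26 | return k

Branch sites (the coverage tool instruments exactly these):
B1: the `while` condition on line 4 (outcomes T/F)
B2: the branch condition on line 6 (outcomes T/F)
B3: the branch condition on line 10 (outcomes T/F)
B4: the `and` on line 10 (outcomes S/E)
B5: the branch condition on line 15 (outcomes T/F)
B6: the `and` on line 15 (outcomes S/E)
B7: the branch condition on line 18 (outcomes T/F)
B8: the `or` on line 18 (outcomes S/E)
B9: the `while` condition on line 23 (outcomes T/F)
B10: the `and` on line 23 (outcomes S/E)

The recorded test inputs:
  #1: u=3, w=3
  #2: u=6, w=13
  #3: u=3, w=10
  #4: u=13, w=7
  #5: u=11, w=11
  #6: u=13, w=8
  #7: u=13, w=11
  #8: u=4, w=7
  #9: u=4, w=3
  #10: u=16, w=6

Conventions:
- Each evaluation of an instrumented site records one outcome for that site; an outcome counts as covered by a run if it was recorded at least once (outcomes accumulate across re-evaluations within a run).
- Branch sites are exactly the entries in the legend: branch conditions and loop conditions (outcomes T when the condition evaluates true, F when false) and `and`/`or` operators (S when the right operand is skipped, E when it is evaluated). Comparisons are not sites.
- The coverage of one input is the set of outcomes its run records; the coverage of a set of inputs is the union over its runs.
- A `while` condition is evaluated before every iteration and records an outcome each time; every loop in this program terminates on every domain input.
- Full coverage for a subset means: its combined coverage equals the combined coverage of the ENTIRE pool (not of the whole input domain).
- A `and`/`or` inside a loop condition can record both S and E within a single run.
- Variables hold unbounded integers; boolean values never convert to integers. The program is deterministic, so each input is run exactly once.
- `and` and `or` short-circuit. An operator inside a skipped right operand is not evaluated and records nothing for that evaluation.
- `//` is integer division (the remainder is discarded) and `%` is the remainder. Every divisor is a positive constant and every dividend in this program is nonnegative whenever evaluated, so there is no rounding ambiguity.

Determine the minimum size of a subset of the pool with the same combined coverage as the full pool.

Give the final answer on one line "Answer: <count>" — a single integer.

run #1 (u=3, w=3) runs B1->T, B2->T, B1->T, B2->T, B1->F, B4->S, B3->F, B6->E, B5->T, B10->E, B9->F; records B1=T, B1=F, B2=T, B3=F, B4=S, B5=T, B6=E, B9=F, B10=E
run #2 (u=6, w=13) runs B1->T, B2->T, B1->T, B2->T, B1->F, B4->S, B3->F, B6->E, B5->T, B10->E, B9->F; records B1=T, B1=F, B2=T, B3=F, B4=S, B5=T, B6=E, B9=F, B10=E
run #3 (u=3, w=10) runs B1->T, B2->T, B1->T, B2->T, B1->F, B4->S, B3->F, B6->E, B5->T, B10->E, B9->F; records B1=T, B1=F, B2=T, B3=F, B4=S, B5=T, B6=E, B9=F, B10=E
run #4 (u=13, w=7) runs B1->T, B2->T, B1->T, B2->T, B1->F, B4->E, B3->T, B6->E, B5->F, B8->E, B7->T, B10->E, B9->F; records B1=T, B1=F, B2=T, B3=T, B4=E, B5=F, B6=E, B7=T, B8=E, B9=F, B10=E
run #5 (u=11, w=11) runs B1->T, B2->T, B1->T, B2->T, B1->F, B4->E, B3->F, B6->S, B5->F, B8->S, B7->T, B10->E, B9->T, B10->S, ...; records B1=T, B1=F, B2=T, B3=F, B4=E, B5=F, B6=S, B7=T, B8=S, B9=T, B9=F, B10=S, B10=E
run #6 (u=13, w=8) runs B1->T, B2->T, B1->T, B2->T, B1->F, B4->E, B3->T, B6->E, B5->F, B8->E, B7->T, B10->E, B9->F; records B1=T, B1=F, B2=T, B3=T, B4=E, B5=F, B6=E, B7=T, B8=E, B9=F, B10=E
run #7 (u=13, w=11) runs B1->T, B2->T, B1->T, B2->T, B1->F, B4->E, B3->T, B6->E, B5->F, B8->E, B7->T, B10->E, B9->T, B10->E, ...; records B1=T, B1=F, B2=T, B3=T, B4=E, B5=F, B6=E, B7=T, B8=E, B9=T, B9=F, B10=S, B10=E
run #8 (u=4, w=7) runs B1->T, B2->T, B1->T, B2->T, B1->F, B4->S, B3->F, B6->E, B5->F, B8->E, B7->T, B10->E, B9->F; records B1=T, B1=F, B2=T, B3=F, B4=S, B5=F, B6=E, B7=T, B8=E, B9=F, B10=E
run #9 (u=4, w=3) runs B1->T, B2->T, B1->T, B2->T, B1->F, B4->S, B3->F, B6->E, B5->F, B8->E, B7->T, B10->E, B9->F; records B1=T, B1=F, B2=T, B3=F, B4=S, B5=F, B6=E, B7=T, B8=E, B9=F, B10=E
run #10 (u=16, w=6) runs B1->T, B2->T, B1->T, B2->T, B1->F, B4->E, B3->T, B6->E, B5->F, B8->E, B7->T, B10->E, B9->F; records B1=T, B1=F, B2=T, B3=T, B4=E, B5=F, B6=E, B7=T, B8=E, B9=F, B10=E
pool-wide coverage (18 outcomes): B1=T, B1=F, B2=T, B3=T, B3=F, B4=S, B4=E, B5=T, B5=F, B6=S, B6=E, B7=T, B8=S, B8=E, B9=T, B9=F, B10=S, B10=E
size 1 is not enough: best union over all size-1 subsets is 13/18
size 2 is not enough: best union over all size-2 subsets is 16/18
inputs {1, 4, 5} (size 3) cover everything; no size-3 subset with a lexicographically smaller index list covers all 18

Answer: 3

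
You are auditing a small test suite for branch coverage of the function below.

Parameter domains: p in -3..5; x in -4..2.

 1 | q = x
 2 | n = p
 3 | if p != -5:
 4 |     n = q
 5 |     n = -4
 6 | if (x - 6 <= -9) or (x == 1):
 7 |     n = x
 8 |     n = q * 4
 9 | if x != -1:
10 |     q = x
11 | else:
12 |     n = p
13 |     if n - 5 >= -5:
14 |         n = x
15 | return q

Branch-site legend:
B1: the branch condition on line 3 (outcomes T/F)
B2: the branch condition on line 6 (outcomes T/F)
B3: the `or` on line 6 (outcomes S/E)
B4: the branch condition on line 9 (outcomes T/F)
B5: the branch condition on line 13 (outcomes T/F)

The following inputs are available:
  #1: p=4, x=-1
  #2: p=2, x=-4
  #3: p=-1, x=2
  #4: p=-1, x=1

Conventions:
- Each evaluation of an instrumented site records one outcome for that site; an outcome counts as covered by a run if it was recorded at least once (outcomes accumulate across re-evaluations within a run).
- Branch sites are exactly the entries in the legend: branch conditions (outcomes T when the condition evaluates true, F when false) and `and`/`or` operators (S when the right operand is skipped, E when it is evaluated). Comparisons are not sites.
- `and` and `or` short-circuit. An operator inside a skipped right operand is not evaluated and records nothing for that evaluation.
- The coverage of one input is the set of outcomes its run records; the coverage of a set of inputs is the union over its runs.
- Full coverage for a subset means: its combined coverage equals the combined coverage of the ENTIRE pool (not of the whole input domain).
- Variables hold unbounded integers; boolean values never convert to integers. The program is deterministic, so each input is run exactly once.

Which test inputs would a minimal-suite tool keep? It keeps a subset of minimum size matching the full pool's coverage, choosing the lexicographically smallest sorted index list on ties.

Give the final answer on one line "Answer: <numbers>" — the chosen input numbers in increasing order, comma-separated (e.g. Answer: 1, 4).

input #1, p=4, x=-1: events B1->T, B3->E, B2->F, B4->F, B5->T; outcomes B1=T, B2=F, B3=E, B4=F, B5=T
input #2, p=2, x=-4: events B1->T, B3->S, B2->T, B4->T; outcomes B1=T, B2=T, B3=S, B4=T
input #3, p=-1, x=2: events B1->T, B3->E, B2->F, B4->T; outcomes B1=T, B2=F, B3=E, B4=T
input #4, p=-1, x=1: events B1->T, B3->E, B2->T, B4->T; outcomes B1=T, B2=T, B3=E, B4=T
pool-wide coverage (8 outcomes): B1=T, B2=T, B2=F, B3=S, B3=E, B4=T, B4=F, B5=T
checked all size-1 subsets: none covers 8 outcomes (max 5/8)
at size 2, {1, 2} reaches all 8 outcomes; every lexicographically earlier size-2 subset fails

Answer: 1, 2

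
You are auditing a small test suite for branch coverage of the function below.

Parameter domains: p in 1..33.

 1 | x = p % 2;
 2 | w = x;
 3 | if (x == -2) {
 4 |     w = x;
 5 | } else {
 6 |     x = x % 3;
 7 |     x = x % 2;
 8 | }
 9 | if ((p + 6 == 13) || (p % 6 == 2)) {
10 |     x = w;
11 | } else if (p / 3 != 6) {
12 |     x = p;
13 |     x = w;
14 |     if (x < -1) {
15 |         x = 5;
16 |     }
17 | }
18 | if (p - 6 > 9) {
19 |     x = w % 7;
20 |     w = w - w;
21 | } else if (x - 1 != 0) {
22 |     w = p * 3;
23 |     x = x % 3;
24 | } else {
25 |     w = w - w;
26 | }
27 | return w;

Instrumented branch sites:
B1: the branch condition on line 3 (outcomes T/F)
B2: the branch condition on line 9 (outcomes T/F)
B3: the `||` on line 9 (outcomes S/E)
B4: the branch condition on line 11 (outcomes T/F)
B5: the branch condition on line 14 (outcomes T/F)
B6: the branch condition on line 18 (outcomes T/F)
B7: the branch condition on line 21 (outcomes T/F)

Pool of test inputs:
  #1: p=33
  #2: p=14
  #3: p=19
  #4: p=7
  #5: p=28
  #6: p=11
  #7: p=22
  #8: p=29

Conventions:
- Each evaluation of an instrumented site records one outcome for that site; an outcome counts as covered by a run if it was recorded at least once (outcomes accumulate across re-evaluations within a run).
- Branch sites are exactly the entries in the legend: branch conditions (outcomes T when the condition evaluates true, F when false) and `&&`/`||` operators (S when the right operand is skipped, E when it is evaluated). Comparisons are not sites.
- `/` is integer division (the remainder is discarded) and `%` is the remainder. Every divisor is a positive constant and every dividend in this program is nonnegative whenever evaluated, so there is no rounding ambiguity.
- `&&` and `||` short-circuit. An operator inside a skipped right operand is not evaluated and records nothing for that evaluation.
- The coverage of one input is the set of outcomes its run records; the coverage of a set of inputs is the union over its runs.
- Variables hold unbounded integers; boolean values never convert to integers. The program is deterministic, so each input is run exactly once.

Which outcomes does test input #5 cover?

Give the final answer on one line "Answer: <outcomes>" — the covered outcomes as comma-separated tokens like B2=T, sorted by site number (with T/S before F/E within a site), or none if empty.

Simulating input #5 (p=28) step by step:
  B1->F, B3->E, B2->F, B4->T, B5->F, B6->T
collecting distinct outcomes: B1=F, B2=F, B3=E, B4=T, B5=F, B6=T

Answer: B1=F, B2=F, B3=E, B4=T, B5=F, B6=T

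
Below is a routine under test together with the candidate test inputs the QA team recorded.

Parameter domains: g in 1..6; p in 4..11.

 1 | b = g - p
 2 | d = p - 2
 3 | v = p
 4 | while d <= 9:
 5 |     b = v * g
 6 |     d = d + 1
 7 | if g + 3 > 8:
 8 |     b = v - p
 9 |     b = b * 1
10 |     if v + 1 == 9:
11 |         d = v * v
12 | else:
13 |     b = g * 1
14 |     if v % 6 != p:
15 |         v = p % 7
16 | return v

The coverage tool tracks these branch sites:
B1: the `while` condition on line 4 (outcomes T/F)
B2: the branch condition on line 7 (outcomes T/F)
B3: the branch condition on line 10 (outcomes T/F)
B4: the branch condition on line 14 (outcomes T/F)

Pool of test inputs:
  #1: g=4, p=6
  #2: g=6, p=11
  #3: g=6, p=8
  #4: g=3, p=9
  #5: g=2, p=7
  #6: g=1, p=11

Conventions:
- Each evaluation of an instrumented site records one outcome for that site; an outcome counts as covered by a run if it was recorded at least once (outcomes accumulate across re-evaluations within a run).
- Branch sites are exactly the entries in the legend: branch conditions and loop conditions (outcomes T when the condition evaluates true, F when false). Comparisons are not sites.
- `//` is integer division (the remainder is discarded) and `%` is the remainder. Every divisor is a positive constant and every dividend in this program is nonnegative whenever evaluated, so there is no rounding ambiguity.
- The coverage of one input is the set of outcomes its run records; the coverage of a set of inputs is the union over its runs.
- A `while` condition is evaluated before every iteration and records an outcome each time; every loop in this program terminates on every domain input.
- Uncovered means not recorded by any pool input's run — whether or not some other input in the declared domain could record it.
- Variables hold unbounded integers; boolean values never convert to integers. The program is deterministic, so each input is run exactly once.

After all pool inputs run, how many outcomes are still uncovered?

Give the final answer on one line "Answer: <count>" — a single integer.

#1 (g=4, p=6) -> B1->T, B1->T, B1->T, B1->T, B1->T, B1->T, B1->F, B2->F, B4->T; covered: B1=T, B1=F, B2=F, B4=T
#2 (g=6, p=11) -> B1->T, B1->F, B2->T, B3->F; covered: B1=T, B1=F, B2=T, B3=F
#3 (g=6, p=8) -> B1->T, B1->T, B1->T, B1->T, B1->F, B2->T, B3->T; covered: B1=T, B1=F, B2=T, B3=T
#4 (g=3, p=9) -> B1->T, B1->T, B1->T, B1->F, B2->F, B4->T; covered: B1=T, B1=F, B2=F, B4=T
#5 (g=2, p=7) -> B1->T, B1->T, B1->T, B1->T, B1->T, B1->F, B2->F, B4->T; covered: B1=T, B1=F, B2=F, B4=T
#6 (g=1, p=11) -> B1->T, B1->F, B2->F, B4->T; covered: B1=T, B1=F, B2=F, B4=T
union over the pool: B1=T, B1=F, B2=T, B2=F, B3=T, B3=F, B4=T
uncovered (1 of 8): B4=F

Answer: 1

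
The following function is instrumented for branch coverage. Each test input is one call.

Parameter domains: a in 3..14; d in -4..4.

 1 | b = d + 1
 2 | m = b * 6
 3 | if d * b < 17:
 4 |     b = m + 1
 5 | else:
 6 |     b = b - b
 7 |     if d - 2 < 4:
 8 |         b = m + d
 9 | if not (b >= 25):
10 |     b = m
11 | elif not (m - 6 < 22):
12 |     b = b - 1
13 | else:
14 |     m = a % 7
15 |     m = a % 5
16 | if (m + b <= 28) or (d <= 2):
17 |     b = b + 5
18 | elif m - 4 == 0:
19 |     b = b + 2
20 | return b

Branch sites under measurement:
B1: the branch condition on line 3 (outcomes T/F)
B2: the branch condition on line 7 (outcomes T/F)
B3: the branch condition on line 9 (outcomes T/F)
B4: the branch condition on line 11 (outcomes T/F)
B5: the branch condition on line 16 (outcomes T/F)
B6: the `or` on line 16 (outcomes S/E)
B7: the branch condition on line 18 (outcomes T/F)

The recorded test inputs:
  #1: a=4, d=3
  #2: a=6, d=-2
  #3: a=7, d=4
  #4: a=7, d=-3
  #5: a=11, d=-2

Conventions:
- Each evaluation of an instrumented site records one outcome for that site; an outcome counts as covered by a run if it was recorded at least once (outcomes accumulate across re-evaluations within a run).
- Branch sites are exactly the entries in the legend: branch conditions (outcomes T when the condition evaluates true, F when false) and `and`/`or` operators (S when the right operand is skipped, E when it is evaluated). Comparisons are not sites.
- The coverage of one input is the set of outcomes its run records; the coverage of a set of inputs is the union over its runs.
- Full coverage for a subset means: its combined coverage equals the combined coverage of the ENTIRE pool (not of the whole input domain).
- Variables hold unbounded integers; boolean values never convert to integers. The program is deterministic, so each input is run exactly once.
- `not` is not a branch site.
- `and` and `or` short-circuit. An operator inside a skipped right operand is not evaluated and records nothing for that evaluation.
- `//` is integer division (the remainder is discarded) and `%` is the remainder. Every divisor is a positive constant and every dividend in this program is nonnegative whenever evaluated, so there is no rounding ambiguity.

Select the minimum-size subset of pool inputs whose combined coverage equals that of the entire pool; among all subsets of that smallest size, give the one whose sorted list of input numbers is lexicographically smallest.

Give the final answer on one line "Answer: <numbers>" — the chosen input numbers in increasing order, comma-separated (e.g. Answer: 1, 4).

input #1, a=4, d=3: events B1->T, B3->F, B4->F, B6->E, B5->F, B7->T; outcomes B1=T, B3=F, B4=F, B5=F, B6=E, B7=T
input #2, a=6, d=-2: events B1->T, B3->T, B6->S, B5->T; outcomes B1=T, B3=T, B5=T, B6=S
input #3, a=7, d=4: events B1->F, B2->T, B3->F, B4->T, B6->E, B5->F, B7->F; outcomes B1=F, B2=T, B3=F, B4=T, B5=F, B6=E, B7=F
input #4, a=7, d=-3: events B1->T, B3->T, B6->S, B5->T; outcomes B1=T, B3=T, B5=T, B6=S
input #5, a=11, d=-2: events B1->T, B3->T, B6->S, B5->T; outcomes B1=T, B3=T, B5=T, B6=S
union over all inputs: B1=T, B1=F, B2=T, B3=T, B3=F, B4=T, B4=F, B5=T, B5=F, B6=S, B6=E, B7=T, B7=F (13 outcomes)
no size-1 subset reaches all 13 outcomes (best union: 7/13)
no size-2 subset reaches all 13 outcomes (best union: 11/13)
at size 3, {1, 2, 3} reaches all 13 outcomes; every lexicographically earlier size-3 subset fails

Answer: 1, 2, 3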